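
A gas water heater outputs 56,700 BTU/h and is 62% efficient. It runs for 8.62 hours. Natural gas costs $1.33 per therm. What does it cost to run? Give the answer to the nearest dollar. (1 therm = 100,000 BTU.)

$10

Heat delivered = 56,700 BTU/h × 8.62 h = 488,754 BTU
Gas input = 488,754 / 0.62 = 788,313 BTU
= 788,313 / 100,000 = 7.883 therm
Cost = 7.883 × $1.33/therm = $10.48 ≈ $10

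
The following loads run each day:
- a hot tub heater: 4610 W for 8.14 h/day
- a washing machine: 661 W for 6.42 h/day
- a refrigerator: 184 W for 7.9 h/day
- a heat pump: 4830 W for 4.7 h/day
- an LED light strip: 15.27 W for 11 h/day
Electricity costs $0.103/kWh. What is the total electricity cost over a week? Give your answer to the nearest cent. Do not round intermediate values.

$47.65

hot tub heater: 4610 W × 8.14 h × 7 d = 262,678 Wh = 262.7 kWh
washing machine: 661 W × 6.42 h × 7 d = 29,705 Wh = 29.71 kWh
refrigerator: 184 W × 7.9 h × 7 d = 10,175 Wh = 10.18 kWh
heat pump: 4830 W × 4.7 h × 7 d = 158,907 Wh = 158.9 kWh
LED light strip: 15.27 W × 11 h × 7 d = 1,176 Wh = 1.176 kWh
Total energy = 262.7 + 29.71 + 10.18 + 158.9 + 1.176 = 462.6 kWh
Cost = 462.6 kWh × $0.103 = $47.65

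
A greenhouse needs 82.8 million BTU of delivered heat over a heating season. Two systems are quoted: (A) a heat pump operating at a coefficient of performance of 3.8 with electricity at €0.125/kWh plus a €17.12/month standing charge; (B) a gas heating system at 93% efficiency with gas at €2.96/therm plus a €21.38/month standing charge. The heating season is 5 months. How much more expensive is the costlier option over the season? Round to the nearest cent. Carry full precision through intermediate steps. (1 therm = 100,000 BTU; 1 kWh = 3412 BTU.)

Heat load = 82.8 × 10⁶ BTU = 82,800,000 BTU
Gas: input = 82,800,000 / 0.93 = 89,032,258 BTU = 890.3 therm → 890.3 × €2.96 = €2,635.35; + 5 × €21.38 standing = €2,742.25
Heat pump: 82,800,000 BTU / 3412 = 24,270 kWh heat; / 3.8 = 6,386 kWh in → × €0.125 = €798.27; + 5 × €17.12 standing = €883.87
Difference = |€2,742.25 − €883.87| = €1,858.39

€1858.39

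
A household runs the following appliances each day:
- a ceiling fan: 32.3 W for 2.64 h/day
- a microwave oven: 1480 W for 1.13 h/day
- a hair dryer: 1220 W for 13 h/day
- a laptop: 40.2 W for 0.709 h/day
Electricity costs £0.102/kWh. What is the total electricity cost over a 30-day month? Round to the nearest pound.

ceiling fan: 32.3 W × 2.64 h × 30 d = 2,558 Wh = 2.558 kWh
microwave oven: 1480 W × 1.13 h × 30 d = 50,172 Wh = 50.17 kWh
hair dryer: 1220 W × 13 h × 30 d = 475,800 Wh = 475.8 kWh
laptop: 40.2 W × 0.709 h × 30 d = 855 Wh = 0.8551 kWh
Total energy = 2.558 + 50.17 + 475.8 + 0.8551 = 529.4 kWh
Cost = 529.4 kWh × £0.102 = £54.00

£54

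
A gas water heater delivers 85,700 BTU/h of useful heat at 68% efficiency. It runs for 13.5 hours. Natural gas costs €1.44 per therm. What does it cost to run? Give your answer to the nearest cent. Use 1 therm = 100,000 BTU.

Heat delivered = 85,700 BTU/h × 13.5 h = 1,156,950 BTU
Gas input = 1,156,950 / 0.68 = 1,701,397 BTU
= 1,701,397 / 100,000 = 17.01 therm
Cost = 17.01 × €1.44/therm = €24.50

€24.50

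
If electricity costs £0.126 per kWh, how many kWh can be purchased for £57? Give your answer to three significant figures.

£57 / £0.126 per kWh = 452.4 kWh

452 kWh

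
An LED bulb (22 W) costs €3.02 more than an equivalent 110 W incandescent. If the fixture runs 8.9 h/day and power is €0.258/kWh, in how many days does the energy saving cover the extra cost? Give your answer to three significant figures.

Power saved = 110 − 22 = 88 W
Daily energy saved = 88 W × 8.9 h = 783.2 Wh = 0.7832 kWh
Daily savings = 0.7832 × €0.258 = €0.2021
Payback = €3.02 / €0.2021 per day = 14.95 days

14.9 days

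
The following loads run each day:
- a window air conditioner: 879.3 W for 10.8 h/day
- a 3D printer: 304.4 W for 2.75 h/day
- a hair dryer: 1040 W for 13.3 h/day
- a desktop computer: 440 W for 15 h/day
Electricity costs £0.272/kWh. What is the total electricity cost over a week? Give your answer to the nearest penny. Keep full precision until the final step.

£58.58

window air conditioner: 879.3 W × 10.8 h × 7 d = 66,475 Wh = 66.48 kWh
3D printer: 304.4 W × 2.75 h × 7 d = 5,860 Wh = 5.86 kWh
hair dryer: 1040 W × 13.3 h × 7 d = 96,824 Wh = 96.82 kWh
desktop computer: 440 W × 15 h × 7 d = 46,200 Wh = 46.2 kWh
Total energy = 66.48 + 5.86 + 96.82 + 46.2 = 215.4 kWh
Cost = 215.4 kWh × £0.272 = £58.58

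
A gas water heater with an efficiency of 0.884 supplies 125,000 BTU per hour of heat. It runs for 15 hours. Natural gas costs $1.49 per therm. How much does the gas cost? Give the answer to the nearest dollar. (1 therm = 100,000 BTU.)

$32

Heat delivered = 125,000 BTU/h × 15 h = 1,875,000 BTU
Gas input = 1,875,000 / 0.884 = 2,121,041 BTU
= 2,121,041 / 100,000 = 21.21 therm
Cost = 21.21 × $1.49/therm = $31.60 ≈ $32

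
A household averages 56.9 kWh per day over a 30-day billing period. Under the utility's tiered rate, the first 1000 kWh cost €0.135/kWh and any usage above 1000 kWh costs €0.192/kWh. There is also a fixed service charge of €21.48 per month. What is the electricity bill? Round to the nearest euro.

Usage = 56.9 kWh/day × 30 days = 1707 kWh
First 1000 kWh × €0.135 = €135.00
Remaining 707 kWh × €0.192 = €135.74
Energy charge = €270.74; + service €21.48 = €292.22 ≈ €292

€292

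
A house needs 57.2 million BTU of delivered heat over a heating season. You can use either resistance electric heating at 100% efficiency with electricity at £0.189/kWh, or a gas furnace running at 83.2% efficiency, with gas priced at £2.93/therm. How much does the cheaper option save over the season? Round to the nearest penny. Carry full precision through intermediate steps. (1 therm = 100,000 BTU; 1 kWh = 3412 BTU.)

Heat load = 57.2 × 10⁶ BTU = 57,200,000 BTU
Gas: input = 57,200,000 / 0.832 = 68,750,000 BTU = 687.5 therm → 687.5 × £2.93 = £2,014.38
Electric: 57,200,000 BTU / 3412 = 16,760 kWh → × £0.189 = £3,168.46
Difference = |£2,014.38 − £3,168.46| = £1,154.09

£1154.09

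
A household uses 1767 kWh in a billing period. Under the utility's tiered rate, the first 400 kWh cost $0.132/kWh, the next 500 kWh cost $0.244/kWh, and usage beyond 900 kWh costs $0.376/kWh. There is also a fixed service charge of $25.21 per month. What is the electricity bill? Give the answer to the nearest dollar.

$526

First 400 kWh × $0.132 = $52.80
Next 500 kWh × $0.244 = $122.00
Remaining 867 kWh × $0.376 = $325.99
Energy charge = $500.79; + service $25.21 = $526.00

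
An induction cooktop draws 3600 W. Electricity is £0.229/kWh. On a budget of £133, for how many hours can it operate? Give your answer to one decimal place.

161.3 h

Energy budget = £133 / £0.229 per kWh = 580.8 kWh = 580,786 Wh
Runtime = 580,786 Wh / 3600 W = 161.3 h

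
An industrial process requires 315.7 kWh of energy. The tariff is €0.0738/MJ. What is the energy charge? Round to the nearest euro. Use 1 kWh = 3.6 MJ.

315.7 kWh × (3.6 MJ/kWh) = 1,137 MJ
Cost = 1,137 MJ × €0.0738/MJ = €83.88 ≈ €84

€84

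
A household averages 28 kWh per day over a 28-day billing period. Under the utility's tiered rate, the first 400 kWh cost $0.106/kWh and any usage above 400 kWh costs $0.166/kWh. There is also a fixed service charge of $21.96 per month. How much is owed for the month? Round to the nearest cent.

Usage = 28 kWh/day × 28 days = 784 kWh
First 400 kWh × $0.106 = $42.40
Remaining 384 kWh × $0.166 = $63.74
Energy charge = $106.14; + service $21.96 = $128.10

$128.10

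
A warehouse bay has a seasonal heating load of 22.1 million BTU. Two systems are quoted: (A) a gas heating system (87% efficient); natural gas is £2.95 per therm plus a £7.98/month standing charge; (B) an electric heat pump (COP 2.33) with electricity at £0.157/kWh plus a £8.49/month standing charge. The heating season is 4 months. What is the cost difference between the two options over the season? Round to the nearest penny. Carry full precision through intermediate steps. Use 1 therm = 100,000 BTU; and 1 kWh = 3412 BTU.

Heat load = 22.1 × 10⁶ BTU = 22,100,000 BTU
Gas: input = 22,100,000 / 0.87 = 25,402,299 BTU = 254 therm → 254 × £2.95 = £749.37; + 4 × £7.98 standing = £781.29
Heat pump: 22,100,000 BTU / 3412 = 6,477 kWh heat; / 2.33 = 2,780 kWh in → × £0.157 = £436.44; + 4 × £8.49 standing = £470.40
Difference = |£781.29 − £470.40| = £310.89

£310.89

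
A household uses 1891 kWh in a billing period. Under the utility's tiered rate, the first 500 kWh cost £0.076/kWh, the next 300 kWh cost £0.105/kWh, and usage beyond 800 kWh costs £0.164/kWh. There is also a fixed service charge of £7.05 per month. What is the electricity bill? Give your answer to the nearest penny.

£255.47

First 500 kWh × £0.076 = £38.00
Next 300 kWh × £0.105 = £31.50
Remaining 1091 kWh × £0.164 = £178.92
Energy charge = £248.42; + service £7.05 = £255.47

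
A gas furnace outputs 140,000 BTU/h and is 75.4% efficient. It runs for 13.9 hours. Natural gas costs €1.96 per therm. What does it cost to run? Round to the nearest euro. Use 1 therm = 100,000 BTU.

Heat delivered = 140,000 BTU/h × 13.9 h = 1,946,000 BTU
Gas input = 1,946,000 / 0.754 = 2,580,902 BTU
= 2,580,902 / 100,000 = 25.81 therm
Cost = 25.81 × €1.96/therm = €50.59 ≈ €51

€51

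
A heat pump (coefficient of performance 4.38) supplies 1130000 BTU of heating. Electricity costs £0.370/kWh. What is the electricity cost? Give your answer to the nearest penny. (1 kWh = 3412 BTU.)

Heat delivered = 1,130,000 BTU / 3412 = 331.2 kWh
Electrical input = 331.2 kWh / 4.38 = 75.61 kWh
Cost = 75.61 × £0.370/kWh = £27.98

£27.98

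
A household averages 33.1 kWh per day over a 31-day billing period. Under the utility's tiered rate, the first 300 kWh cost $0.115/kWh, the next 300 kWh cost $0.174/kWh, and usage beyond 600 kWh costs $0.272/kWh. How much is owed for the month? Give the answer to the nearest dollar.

$203

Usage = 33.1 kWh/day × 31 days = 1026.1 kWh
First 300 kWh × $0.115 = $34.50
Next 300 kWh × $0.174 = $52.20
Remaining 426.1 kWh × $0.272 = $115.90
Total = $202.60 ≈ $203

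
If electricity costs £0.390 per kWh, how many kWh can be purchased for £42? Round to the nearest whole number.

£42 / £0.390 per kWh = 107.7 kWh

108 kWh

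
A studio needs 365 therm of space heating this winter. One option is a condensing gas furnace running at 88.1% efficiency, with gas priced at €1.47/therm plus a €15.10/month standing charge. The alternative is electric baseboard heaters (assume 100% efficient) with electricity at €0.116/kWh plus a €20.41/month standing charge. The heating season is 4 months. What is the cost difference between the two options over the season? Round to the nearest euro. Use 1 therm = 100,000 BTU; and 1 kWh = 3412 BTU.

€653

Heat load = 365 therm × 100,000 = 36,500,000 BTU
Gas: input = 36,500,000 / 0.881 = 41,430,193 BTU = 414.3 therm → 414.3 × €1.47 = €609.02; + 4 × €15.10 standing = €669.42
Electric: 36,500,000 BTU / 3412 = 10,700 kWh → × €0.116 = €1,240.91; + 4 × €20.41 standing = €1,322.55
Difference = |€669.42 − €1,322.55| = €653.13 ≈ €653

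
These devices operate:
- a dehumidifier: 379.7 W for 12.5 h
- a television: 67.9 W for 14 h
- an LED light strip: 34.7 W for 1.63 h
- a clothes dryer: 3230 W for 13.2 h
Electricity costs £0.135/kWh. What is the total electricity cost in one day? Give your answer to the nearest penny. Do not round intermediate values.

£6.53

dehumidifier: 379.7 W × 12.5 h = 4,746 Wh = 4.746 kWh
television: 67.9 W × 14 h = 951 Wh = 0.9506 kWh
LED light strip: 34.7 W × 1.63 h = 57 Wh = 0.05656 kWh
clothes dryer: 3230 W × 13.2 h = 42,636 Wh = 42.64 kWh
Total energy = 4.746 + 0.9506 + 0.05656 + 42.64 = 48.39 kWh
Cost = 48.39 kWh × £0.135 = £6.53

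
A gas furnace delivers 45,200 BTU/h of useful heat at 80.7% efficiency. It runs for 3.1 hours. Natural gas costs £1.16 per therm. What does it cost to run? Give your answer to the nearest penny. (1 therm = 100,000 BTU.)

Heat delivered = 45,200 BTU/h × 3.1 h = 140,120 BTU
Gas input = 140,120 / 0.807 = 173,631 BTU
= 173,631 / 100,000 = 1.736 therm
Cost = 1.736 × £1.16/therm = £2.01

£2.01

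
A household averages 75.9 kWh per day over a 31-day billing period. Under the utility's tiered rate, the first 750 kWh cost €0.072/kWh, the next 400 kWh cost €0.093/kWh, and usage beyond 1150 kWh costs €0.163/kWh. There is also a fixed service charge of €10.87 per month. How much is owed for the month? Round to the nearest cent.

Usage = 75.9 kWh/day × 31 days = 2352.9 kWh
First 750 kWh × €0.072 = €54.00
Next 400 kWh × €0.093 = €37.20
Remaining 1202.9 kWh × €0.163 = €196.07
Energy charge = €287.27; + service €10.87 = €298.14

€298.14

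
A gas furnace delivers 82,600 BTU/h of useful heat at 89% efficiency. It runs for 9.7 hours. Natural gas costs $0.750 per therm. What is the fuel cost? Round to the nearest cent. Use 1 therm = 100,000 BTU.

$6.75

Heat delivered = 82,600 BTU/h × 9.7 h = 801,220 BTU
Gas input = 801,220 / 0.89 = 900,247 BTU
= 900,247 / 100,000 = 9.002 therm
Cost = 9.002 × $0.750/therm = $6.75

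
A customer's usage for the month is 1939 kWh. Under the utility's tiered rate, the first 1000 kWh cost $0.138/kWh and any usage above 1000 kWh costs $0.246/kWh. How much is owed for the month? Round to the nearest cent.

$368.99

First 1000 kWh × $0.138 = $138.00
Remaining 939 kWh × $0.246 = $230.99
Total = $368.99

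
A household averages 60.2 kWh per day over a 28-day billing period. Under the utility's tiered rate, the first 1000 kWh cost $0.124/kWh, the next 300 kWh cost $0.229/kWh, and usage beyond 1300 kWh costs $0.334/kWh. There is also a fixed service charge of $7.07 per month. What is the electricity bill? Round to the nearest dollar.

$329

Usage = 60.2 kWh/day × 28 days = 1685.6 kWh
First 1000 kWh × $0.124 = $124.00
Next 300 kWh × $0.229 = $68.70
Remaining 385.6 kWh × $0.334 = $128.79
Energy charge = $321.49; + service $7.07 = $328.56 ≈ $329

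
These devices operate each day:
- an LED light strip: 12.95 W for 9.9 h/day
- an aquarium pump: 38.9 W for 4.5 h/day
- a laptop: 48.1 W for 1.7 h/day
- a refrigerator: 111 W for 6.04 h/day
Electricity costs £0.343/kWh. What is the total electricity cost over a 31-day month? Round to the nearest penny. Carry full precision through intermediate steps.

LED light strip: 12.95 W × 9.9 h × 31 d = 3,974 Wh = 3.974 kWh
aquarium pump: 38.9 W × 4.5 h × 31 d = 5,427 Wh = 5.427 kWh
laptop: 48.1 W × 1.7 h × 31 d = 2,535 Wh = 2.535 kWh
refrigerator: 111 W × 6.04 h × 31 d = 20,784 Wh = 20.78 kWh
Total energy = 3.974 + 5.427 + 2.535 + 20.78 = 32.72 kWh
Cost = 32.72 kWh × £0.343 = £11.22

£11.22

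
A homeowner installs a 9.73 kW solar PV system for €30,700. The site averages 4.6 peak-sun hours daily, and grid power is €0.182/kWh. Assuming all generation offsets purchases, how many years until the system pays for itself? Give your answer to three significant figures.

10.3 years

Daily generation = 9.73 kW × 4.6 h = 44.76 kWh
Annual generation = 44.76 × 365 = 16337 kWh
Annual savings = 16337 × €0.182 = €2,973.27
Payback = €30,700 / €2,973.27 = 10.3 years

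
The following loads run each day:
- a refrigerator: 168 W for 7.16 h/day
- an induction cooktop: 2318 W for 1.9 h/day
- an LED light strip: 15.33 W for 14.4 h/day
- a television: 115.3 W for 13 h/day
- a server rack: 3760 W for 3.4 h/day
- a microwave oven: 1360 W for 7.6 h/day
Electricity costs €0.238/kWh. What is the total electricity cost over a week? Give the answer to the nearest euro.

€51

refrigerator: 168 W × 7.16 h × 7 d = 8,420 Wh = 8.42 kWh
induction cooktop: 2318 W × 1.9 h × 7 d = 30,829 Wh = 30.83 kWh
LED light strip: 15.33 W × 14.4 h × 7 d = 1,545 Wh = 1.545 kWh
television: 115.3 W × 13 h × 7 d = 10,492 Wh = 10.49 kWh
server rack: 3760 W × 3.4 h × 7 d = 89,488 Wh = 89.49 kWh
microwave oven: 1360 W × 7.6 h × 7 d = 72,352 Wh = 72.35 kWh
Total energy = 8.42 + 30.83 + 1.545 + 10.49 + 89.49 + 72.35 = 213.1 kWh
Cost = 213.1 kWh × €0.238 = €50.72 ≈ €51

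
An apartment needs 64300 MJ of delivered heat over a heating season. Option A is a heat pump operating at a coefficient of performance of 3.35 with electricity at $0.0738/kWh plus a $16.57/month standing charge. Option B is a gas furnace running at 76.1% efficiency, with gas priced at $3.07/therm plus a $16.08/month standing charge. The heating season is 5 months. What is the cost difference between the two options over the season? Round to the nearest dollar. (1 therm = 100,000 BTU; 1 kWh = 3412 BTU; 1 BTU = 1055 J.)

Heat load = 64300 MJ = 64,300,000,000 J / 1055 = 60,947,867 BTU
Gas: input = 60,947,867 / 0.761 = 80,089,182 BTU = 800.9 therm → 800.9 × $3.07 = $2,458.74; + 5 × $16.08 standing = $2,539.14
Heat pump: 60,947,867 BTU / 3412 = 17,860 kWh heat; / 3.35 = 5,332 kWh in → × $0.0738 = $393.51; + 5 × $16.57 standing = $476.36
Difference = |$2,539.14 − $476.36| = $2,062.77 ≈ $2063

$2063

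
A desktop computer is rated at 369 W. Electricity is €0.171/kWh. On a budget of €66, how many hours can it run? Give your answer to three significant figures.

1050 h

Energy budget = €66 / €0.171 per kWh = 386 kWh = 385,965 Wh
Runtime = 385,965 Wh / 369 W = 1,046 h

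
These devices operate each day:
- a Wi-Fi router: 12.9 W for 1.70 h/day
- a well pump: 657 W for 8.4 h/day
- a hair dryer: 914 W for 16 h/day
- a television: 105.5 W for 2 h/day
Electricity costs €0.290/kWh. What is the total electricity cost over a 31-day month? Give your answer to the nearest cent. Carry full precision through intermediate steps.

€183.18

Wi-Fi router: 12.9 W × 1.70 h × 31 d = 680 Wh = 0.6798 kWh
well pump: 657 W × 8.4 h × 31 d = 171,083 Wh = 171.1 kWh
hair dryer: 914 W × 16 h × 31 d = 453,344 Wh = 453.3 kWh
television: 105.5 W × 2 h × 31 d = 6,541 Wh = 6.541 kWh
Total energy = 0.6798 + 171.1 + 453.3 + 6.541 = 631.6 kWh
Cost = 631.6 kWh × €0.290 = €183.18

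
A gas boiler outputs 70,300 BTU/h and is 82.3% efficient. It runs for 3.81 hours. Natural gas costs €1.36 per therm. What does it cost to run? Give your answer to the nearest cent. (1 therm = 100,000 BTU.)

€4.43

Heat delivered = 70,300 BTU/h × 3.81 h = 267,843 BTU
Gas input = 267,843 / 0.823 = 325,447 BTU
= 325,447 / 100,000 = 3.254 therm
Cost = 3.254 × €1.36/therm = €4.43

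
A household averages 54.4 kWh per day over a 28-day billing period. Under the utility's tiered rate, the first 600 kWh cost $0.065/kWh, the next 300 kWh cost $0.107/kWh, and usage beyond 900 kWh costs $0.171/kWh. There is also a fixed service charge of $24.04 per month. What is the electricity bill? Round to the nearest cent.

$201.71

Usage = 54.4 kWh/day × 28 days = 1523.2 kWh
First 600 kWh × $0.065 = $39.00
Next 300 kWh × $0.107 = $32.10
Remaining 623.2 kWh × $0.171 = $106.57
Energy charge = $177.67; + service $24.04 = $201.71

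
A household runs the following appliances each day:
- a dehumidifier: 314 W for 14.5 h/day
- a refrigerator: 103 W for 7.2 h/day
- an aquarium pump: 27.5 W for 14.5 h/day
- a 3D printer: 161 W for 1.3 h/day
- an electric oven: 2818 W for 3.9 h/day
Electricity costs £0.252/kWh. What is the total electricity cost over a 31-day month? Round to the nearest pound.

£132

dehumidifier: 314 W × 14.5 h × 31 d = 141,143 Wh = 141.1 kWh
refrigerator: 103 W × 7.2 h × 31 d = 22,990 Wh = 22.99 kWh
aquarium pump: 27.5 W × 14.5 h × 31 d = 12,361 Wh = 12.36 kWh
3D printer: 161 W × 1.3 h × 31 d = 6,488 Wh = 6.488 kWh
electric oven: 2818 W × 3.9 h × 31 d = 340,696 Wh = 340.7 kWh
Total energy = 141.1 + 22.99 + 12.36 + 6.488 + 340.7 = 523.7 kWh
Cost = 523.7 kWh × £0.252 = £131.97 ≈ £132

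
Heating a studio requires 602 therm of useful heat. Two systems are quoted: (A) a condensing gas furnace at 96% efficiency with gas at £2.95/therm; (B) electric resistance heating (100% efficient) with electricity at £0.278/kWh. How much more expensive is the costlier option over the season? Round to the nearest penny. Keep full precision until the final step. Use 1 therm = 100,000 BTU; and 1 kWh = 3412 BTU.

Heat load = 602 therm × 100,000 = 60,200,000 BTU
Gas: input = 60,200,000 / 0.96 = 62,708,333 BTU = 627.1 therm → 627.1 × £2.95 = £1,849.90
Electric: 60,200,000 BTU / 3412 = 17,640 kWh → × £0.278 = £4,904.92
Difference = |£1,849.90 − £4,904.92| = £3,055.03

£3055.03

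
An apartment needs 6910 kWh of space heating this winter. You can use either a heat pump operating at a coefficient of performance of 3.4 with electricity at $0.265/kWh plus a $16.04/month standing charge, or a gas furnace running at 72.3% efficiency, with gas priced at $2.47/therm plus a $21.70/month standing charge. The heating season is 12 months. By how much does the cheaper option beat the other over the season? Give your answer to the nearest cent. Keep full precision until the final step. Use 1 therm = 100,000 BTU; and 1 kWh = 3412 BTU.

Heat load = 6910 kWh × 3412 = 23,576,920 BTU
Gas: input = 23,576,920 / 0.723 = 32,609,848 BTU = 326.1 therm → 326.1 × $2.47 = $805.46; + 12 × $21.70 standing = $1,065.86
Heat pump: 23,576,920 BTU / 3412 = 6,910 kWh heat; / 3.4 = 2,032 kWh in → × $0.265 = $538.57; + 12 × $16.04 standing = $731.05
Difference = |$1,065.86 − $731.05| = $334.81

$334.81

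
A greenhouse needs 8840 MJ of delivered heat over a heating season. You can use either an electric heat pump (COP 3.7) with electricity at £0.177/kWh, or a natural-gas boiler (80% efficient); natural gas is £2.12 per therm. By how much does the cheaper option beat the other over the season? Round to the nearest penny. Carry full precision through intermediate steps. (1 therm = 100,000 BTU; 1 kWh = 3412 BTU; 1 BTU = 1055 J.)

Heat load = 8840 MJ = 8,840,000,000 J / 1055 = 8,379,147 BTU
Gas: input = 8,379,147 / 0.80 = 10,473,934 BTU = 104.7 therm → 104.7 × £2.12 = £222.05
Heat pump: 8,379,147 BTU / 3412 = 2,456 kWh heat; / 3.7 = 663.7 kWh in → × £0.177 = £117.48
Difference = |£222.05 − £117.48| = £104.57

£104.57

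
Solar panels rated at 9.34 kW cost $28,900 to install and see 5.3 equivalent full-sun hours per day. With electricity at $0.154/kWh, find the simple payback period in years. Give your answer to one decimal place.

10.4 years

Daily generation = 9.34 kW × 5.3 h = 49.5 kWh
Annual generation = 49.5 × 365 = 18068 kWh
Annual savings = 18068 × $0.154 = $2,782.51
Payback = $28,900 / $2,782.51 = 10.4 years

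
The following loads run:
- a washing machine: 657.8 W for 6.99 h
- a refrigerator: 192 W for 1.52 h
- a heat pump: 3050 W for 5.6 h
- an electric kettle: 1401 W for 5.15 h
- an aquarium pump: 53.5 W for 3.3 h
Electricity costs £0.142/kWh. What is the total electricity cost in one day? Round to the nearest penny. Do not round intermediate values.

£4.17

washing machine: 657.8 W × 6.99 h = 4,598 Wh = 4.598 kWh
refrigerator: 192 W × 1.52 h = 292 Wh = 0.2918 kWh
heat pump: 3050 W × 5.6 h = 17,080 Wh = 17.08 kWh
electric kettle: 1401 W × 5.15 h = 7,215 Wh = 7.215 kWh
aquarium pump: 53.5 W × 3.3 h = 177 Wh = 0.1765 kWh
Total energy = 4.598 + 0.2918 + 17.08 + 7.215 + 0.1765 = 29.36 kWh
Cost = 29.36 kWh × £0.142 = £4.17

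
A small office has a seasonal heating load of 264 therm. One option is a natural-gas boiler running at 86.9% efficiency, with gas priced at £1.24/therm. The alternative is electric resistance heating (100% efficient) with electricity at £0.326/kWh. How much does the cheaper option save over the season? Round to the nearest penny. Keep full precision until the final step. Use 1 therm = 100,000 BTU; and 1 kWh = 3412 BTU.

£2145.68

Heat load = 264 therm × 100,000 = 26,400,000 BTU
Gas: input = 26,400,000 / 0.869 = 30,379,747 BTU = 303.8 therm → 303.8 × £1.24 = £376.71
Electric: 26,400,000 BTU / 3412 = 7,737 kWh → × £0.326 = £2,522.39
Difference = |£376.71 − £2,522.39| = £2,145.68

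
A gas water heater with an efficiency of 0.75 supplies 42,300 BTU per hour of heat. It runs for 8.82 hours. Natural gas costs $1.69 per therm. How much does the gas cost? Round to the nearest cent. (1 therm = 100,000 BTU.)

Heat delivered = 42,300 BTU/h × 8.82 h = 373,086 BTU
Gas input = 373,086 / 0.75 = 497,448 BTU
= 497,448 / 100,000 = 4.974 therm
Cost = 4.974 × $1.69/therm = $8.41

$8.41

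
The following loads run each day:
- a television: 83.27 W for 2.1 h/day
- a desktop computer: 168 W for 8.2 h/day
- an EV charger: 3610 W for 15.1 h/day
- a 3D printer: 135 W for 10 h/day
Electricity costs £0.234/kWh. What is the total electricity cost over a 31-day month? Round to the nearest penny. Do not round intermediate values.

television: 83.27 W × 2.1 h × 31 d = 5,421 Wh = 5.421 kWh
desktop computer: 168 W × 8.2 h × 31 d = 42,706 Wh = 42.71 kWh
EV charger: 3610 W × 15.1 h × 31 d = 1,689,841 Wh = 1,690 kWh
3D printer: 135 W × 10 h × 31 d = 41,850 Wh = 41.85 kWh
Total energy = 5.421 + 42.71 + 1,690 + 41.85 = 1,780 kWh
Cost = 1,780 kWh × £0.234 = £416.48

£416.48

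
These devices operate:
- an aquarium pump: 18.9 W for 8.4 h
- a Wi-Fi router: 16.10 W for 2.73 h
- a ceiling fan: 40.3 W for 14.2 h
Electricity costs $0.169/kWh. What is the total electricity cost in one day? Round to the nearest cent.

aquarium pump: 18.9 W × 8.4 h = 159 Wh = 0.1588 kWh
Wi-Fi router: 16.10 W × 2.73 h = 44 Wh = 0.04395 kWh
ceiling fan: 40.3 W × 14.2 h = 572 Wh = 0.5723 kWh
Total energy = 0.1588 + 0.04395 + 0.5723 = 0.775 kWh
Cost = 0.775 kWh × $0.169 = $0.13

$0.13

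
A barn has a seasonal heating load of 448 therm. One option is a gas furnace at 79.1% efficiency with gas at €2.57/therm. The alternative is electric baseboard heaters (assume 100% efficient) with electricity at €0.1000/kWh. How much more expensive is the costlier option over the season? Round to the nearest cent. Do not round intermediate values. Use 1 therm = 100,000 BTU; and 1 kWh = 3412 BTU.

Heat load = 448 therm × 100,000 = 44,800,000 BTU
Gas: input = 44,800,000 / 0.791 = 56,637,168 BTU = 566.4 therm → 566.4 × €2.57 = €1,455.58
Electric: 44,800,000 BTU / 3412 = 13,130 kWh → × €0.1000 = €1,313.01
Difference = |€1,455.58 − €1,313.01| = €142.56

€142.56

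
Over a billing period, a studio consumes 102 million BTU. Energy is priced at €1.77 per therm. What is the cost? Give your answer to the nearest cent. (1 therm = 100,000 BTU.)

102 million BTU × (10 therm/million BTU) = 1,020 therm
Cost = 1,020 therm × €1.77/therm = €1,805.40

€1805.40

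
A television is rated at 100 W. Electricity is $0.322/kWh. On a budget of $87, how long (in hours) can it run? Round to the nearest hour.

Energy budget = $87 / $0.322 per kWh = 270.2 kWh = 270,186 Wh
Runtime = 270,186 Wh / 100 W = 2,702 h

2702 h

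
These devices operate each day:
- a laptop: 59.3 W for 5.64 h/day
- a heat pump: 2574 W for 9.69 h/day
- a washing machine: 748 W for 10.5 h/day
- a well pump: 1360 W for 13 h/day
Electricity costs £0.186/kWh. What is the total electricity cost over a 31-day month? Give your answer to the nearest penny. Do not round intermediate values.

laptop: 59.3 W × 5.64 h × 31 d = 10,368 Wh = 10.37 kWh
heat pump: 2574 W × 9.69 h × 31 d = 773,204 Wh = 773.2 kWh
washing machine: 748 W × 10.5 h × 31 d = 243,474 Wh = 243.5 kWh
well pump: 1360 W × 13 h × 31 d = 548,080 Wh = 548.1 kWh
Total energy = 10.37 + 773.2 + 243.5 + 548.1 = 1,575 kWh
Cost = 1,575 kWh × £0.186 = £292.97

£292.97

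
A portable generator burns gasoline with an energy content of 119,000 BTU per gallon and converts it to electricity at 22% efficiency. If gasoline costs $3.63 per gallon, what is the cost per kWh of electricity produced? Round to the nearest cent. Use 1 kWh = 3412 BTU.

Electrical output per gallon = 119,000 BTU × 0.22 / 3412 BTU/kWh = 7.673 kWh
Cost per kWh = $3.63 / 7.673 kWh = $0.473

$0.47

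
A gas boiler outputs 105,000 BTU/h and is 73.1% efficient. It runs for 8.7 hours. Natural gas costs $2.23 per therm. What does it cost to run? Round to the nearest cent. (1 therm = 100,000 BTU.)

$27.87

Heat delivered = 105,000 BTU/h × 8.7 h = 913,500 BTU
Gas input = 913,500 / 0.731 = 1,249,658 BTU
= 1,249,658 / 100,000 = 12.5 therm
Cost = 12.5 × $2.23/therm = $27.87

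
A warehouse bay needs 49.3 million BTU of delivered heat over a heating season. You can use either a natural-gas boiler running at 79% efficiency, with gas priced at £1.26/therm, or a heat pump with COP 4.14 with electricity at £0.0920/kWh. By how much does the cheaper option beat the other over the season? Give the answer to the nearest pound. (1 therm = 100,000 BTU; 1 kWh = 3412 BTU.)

£465

Heat load = 49.3 × 10⁶ BTU = 49,300,000 BTU
Gas: input = 49,300,000 / 0.79 = 62,405,063 BTU = 624.1 therm → 624.1 × £1.26 = £786.30
Heat pump: 49,300,000 BTU / 3412 = 14,450 kWh heat; / 4.14 = 3,490 kWh in → × £0.0920 = £321.09
Difference = |£786.30 − £321.09| = £465.21 ≈ £465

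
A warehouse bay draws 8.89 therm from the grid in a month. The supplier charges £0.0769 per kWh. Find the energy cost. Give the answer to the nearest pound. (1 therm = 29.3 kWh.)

8.89 therm × (29.3 kWh/therm) = 260.5 kWh
Cost = 260.5 kWh × £0.0769/kWh = £20.03 ≈ £20

£20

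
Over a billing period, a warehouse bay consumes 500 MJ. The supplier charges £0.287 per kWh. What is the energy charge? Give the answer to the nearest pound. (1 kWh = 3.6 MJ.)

£40

500 MJ × (0.27778 kWh/MJ) = 138.9 kWh
Cost = 138.9 kWh × £0.287/kWh = £39.86 ≈ £40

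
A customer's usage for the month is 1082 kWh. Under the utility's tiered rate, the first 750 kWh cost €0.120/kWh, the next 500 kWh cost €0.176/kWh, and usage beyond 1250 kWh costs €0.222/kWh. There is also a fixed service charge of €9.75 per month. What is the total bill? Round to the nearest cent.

€158.18

First 750 kWh × €0.120 = €90.00
Next 332 kWh × €0.176 = €58.43
Remaining tier: 0 kWh (not reached)
Energy charge = €148.43; + service €9.75 = €158.18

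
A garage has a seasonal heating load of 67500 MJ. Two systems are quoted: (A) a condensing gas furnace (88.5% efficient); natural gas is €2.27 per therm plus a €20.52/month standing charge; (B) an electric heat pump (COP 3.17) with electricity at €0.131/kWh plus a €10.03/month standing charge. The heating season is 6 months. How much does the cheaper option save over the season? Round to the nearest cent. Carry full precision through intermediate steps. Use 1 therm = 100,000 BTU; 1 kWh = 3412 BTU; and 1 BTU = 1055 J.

Heat load = 67500 MJ = 67,500,000,000 J / 1055 = 63,981,043 BTU
Gas: input = 63,981,043 / 0.885 = 72,294,963 BTU = 722.9 therm → 722.9 × €2.27 = €1,641.10; + 6 × €20.52 standing = €1,764.22
Heat pump: 63,981,043 BTU / 3412 = 18,750 kWh heat; / 3.17 = 5,915 kWh in → × €0.131 = €774.92; + 6 × €10.03 standing = €835.10
Difference = |€1,764.22 − €835.10| = €929.12

€929.12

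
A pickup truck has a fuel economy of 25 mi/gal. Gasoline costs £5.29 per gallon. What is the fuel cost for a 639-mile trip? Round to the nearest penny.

£135.21

Fuel = 639 mi / 25 mpg = 25.56 gal
Cost = 25.56 gal × £5.29/gal = £135.21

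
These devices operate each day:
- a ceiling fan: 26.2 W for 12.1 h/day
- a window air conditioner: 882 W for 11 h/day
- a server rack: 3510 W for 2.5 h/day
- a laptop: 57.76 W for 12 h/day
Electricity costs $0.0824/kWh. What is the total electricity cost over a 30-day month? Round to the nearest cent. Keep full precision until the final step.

$48.17

ceiling fan: 26.2 W × 12.1 h × 30 d = 9,511 Wh = 9.511 kWh
window air conditioner: 882 W × 11 h × 30 d = 291,060 Wh = 291.1 kWh
server rack: 3510 W × 2.5 h × 30 d = 263,250 Wh = 263.2 kWh
laptop: 57.76 W × 12 h × 30 d = 20,794 Wh = 20.79 kWh
Total energy = 9.511 + 291.1 + 263.2 + 20.79 = 584.6 kWh
Cost = 584.6 kWh × $0.0824 = $48.17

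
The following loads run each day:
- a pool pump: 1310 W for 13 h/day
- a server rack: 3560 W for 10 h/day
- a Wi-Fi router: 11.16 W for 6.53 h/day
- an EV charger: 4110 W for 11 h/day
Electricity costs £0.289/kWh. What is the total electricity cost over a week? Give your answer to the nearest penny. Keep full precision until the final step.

£198.08

pool pump: 1310 W × 13 h × 7 d = 119,210 Wh = 119.2 kWh
server rack: 3560 W × 10 h × 7 d = 249,200 Wh = 249.2 kWh
Wi-Fi router: 11.16 W × 6.53 h × 7 d = 510 Wh = 0.5101 kWh
EV charger: 4110 W × 11 h × 7 d = 316,470 Wh = 316.5 kWh
Total energy = 119.2 + 249.2 + 0.5101 + 316.5 = 685.4 kWh
Cost = 685.4 kWh × £0.289 = £198.08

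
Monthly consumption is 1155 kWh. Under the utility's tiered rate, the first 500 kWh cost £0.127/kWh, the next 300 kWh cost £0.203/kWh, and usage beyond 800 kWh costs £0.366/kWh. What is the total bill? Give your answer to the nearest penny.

First 500 kWh × £0.127 = £63.50
Next 300 kWh × £0.203 = £60.90
Remaining 355 kWh × £0.366 = £129.93
Total = £254.33

£254.33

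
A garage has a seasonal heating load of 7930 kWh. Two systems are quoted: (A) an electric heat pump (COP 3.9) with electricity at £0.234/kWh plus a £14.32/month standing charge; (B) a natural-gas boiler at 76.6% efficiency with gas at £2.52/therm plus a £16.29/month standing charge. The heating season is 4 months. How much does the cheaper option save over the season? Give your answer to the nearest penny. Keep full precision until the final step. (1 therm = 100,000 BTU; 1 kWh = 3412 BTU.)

£422.21

Heat load = 7930 kWh × 3412 = 27,057,160 BTU
Gas: input = 27,057,160 / 0.766 = 35,322,663 BTU = 353.2 therm → 353.2 × £2.52 = £890.13; + 4 × £16.29 standing = £955.29
Heat pump: 27,057,160 BTU / 3412 = 7,930 kWh heat; / 3.9 = 2,033 kWh in → × £0.234 = £475.80; + 4 × £14.32 standing = £533.08
Difference = |£955.29 − £533.08| = £422.21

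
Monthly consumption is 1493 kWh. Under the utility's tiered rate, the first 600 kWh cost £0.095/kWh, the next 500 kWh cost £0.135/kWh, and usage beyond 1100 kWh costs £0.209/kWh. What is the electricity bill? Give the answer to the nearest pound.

First 600 kWh × £0.095 = £57.00
Next 500 kWh × £0.135 = £67.50
Remaining 393 kWh × £0.209 = £82.14
Total = £206.64 ≈ £207

£207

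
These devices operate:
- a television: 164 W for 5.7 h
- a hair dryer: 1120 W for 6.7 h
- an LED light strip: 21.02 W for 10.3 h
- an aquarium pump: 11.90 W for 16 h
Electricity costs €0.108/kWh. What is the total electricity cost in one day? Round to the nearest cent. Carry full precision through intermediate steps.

€0.96

television: 164 W × 5.7 h = 935 Wh = 0.9348 kWh
hair dryer: 1120 W × 6.7 h = 7,504 Wh = 7.504 kWh
LED light strip: 21.02 W × 10.3 h = 217 Wh = 0.2165 kWh
aquarium pump: 11.90 W × 16 h = 190 Wh = 0.1904 kWh
Total energy = 0.9348 + 7.504 + 0.2165 + 0.1904 = 8.846 kWh
Cost = 8.846 kWh × €0.108 = €0.96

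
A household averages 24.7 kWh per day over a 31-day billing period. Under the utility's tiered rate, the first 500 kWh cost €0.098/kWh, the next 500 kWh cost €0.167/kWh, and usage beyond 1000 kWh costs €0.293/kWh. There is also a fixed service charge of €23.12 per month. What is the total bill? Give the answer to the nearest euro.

Usage = 24.7 kWh/day × 31 days = 765.7 kWh
First 500 kWh × €0.098 = €49.00
Next 265.7 kWh × €0.167 = €44.37
Remaining tier: 0 kWh (not reached)
Energy charge = €93.37; + service €23.12 = €116.49 ≈ €116

€116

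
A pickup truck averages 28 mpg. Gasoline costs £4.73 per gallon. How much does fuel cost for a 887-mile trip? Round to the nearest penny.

Fuel = 887 mi / 28 mpg = 31.68 gal
Cost = 31.68 gal × £4.73/gal = £149.84

£149.84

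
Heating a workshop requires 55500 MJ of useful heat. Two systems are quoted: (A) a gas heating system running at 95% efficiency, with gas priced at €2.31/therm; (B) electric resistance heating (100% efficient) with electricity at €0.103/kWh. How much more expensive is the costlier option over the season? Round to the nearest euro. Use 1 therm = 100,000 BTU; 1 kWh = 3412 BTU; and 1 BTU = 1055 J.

€309

Heat load = 55500 MJ = 55,500,000,000 J / 1055 = 52,606,635 BTU
Gas: input = 52,606,635 / 0.95 = 55,375,405 BTU = 553.8 therm → 553.8 × €2.31 = €1,279.17
Electric: 52,606,635 BTU / 3412 = 15,420 kWh → × €0.103 = €1,588.07
Difference = |€1,279.17 − €1,588.07| = €308.89 ≈ €309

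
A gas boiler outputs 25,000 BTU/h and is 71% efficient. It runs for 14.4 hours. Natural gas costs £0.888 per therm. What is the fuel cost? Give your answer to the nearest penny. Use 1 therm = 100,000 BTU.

Heat delivered = 25,000 BTU/h × 14.4 h = 360,000 BTU
Gas input = 360,000 / 0.71 = 507,042 BTU
= 507,042 / 100,000 = 5.07 therm
Cost = 5.07 × £0.888/therm = £4.50

£4.50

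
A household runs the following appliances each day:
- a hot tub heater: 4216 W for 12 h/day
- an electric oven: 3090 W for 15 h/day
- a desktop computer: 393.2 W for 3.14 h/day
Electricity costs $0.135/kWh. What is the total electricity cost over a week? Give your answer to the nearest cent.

$92.78

hot tub heater: 4216 W × 12 h × 7 d = 354,144 Wh = 354.1 kWh
electric oven: 3090 W × 15 h × 7 d = 324,450 Wh = 324.4 kWh
desktop computer: 393.2 W × 3.14 h × 7 d = 8,643 Wh = 8.643 kWh
Total energy = 354.1 + 324.4 + 8.643 = 687.2 kWh
Cost = 687.2 kWh × $0.135 = $92.78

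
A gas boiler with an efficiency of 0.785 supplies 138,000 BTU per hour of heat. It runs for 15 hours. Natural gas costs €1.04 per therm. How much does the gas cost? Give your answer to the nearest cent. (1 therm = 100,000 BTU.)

Heat delivered = 138,000 BTU/h × 15 h = 2,070,000 BTU
Gas input = 2,070,000 / 0.785 = 2,636,943 BTU
= 2,636,943 / 100,000 = 26.37 therm
Cost = 26.37 × €1.04/therm = €27.42

€27.42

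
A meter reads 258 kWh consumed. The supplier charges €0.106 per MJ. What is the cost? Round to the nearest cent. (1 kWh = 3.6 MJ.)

€98.45

258 kWh × (3.6 MJ/kWh) = 928.8 MJ
Cost = 928.8 MJ × €0.106/MJ = €98.45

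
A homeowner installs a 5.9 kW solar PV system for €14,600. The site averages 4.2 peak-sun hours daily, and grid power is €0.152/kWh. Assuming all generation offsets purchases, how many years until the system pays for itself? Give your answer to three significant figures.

10.6 years

Daily generation = 5.9 kW × 4.2 h = 24.78 kWh
Annual generation = 24.78 × 365 = 9044.7 kWh
Annual savings = 9044.7 × €0.152 = €1,374.79
Payback = €14,600 / €1,374.79 = 10.6 years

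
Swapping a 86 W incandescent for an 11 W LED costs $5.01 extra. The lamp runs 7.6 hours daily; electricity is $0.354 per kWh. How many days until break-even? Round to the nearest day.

25 days

Power saved = 86 − 11 = 75 W
Daily energy saved = 75 W × 7.6 h = 570 Wh = 0.57 kWh
Daily savings = 0.57 × $0.354 = $0.2018
Payback = $5.01 / $0.2018 per day = 24.83 days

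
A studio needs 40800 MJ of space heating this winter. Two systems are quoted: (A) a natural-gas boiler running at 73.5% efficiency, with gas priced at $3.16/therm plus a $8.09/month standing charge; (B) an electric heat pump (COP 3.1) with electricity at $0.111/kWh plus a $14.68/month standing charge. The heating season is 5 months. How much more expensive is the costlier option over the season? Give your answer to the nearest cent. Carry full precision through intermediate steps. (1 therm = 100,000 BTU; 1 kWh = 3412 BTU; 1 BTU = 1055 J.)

$1223.88

Heat load = 40800 MJ = 40,800,000,000 J / 1055 = 38,672,986 BTU
Gas: input = 38,672,986 / 0.735 = 52,616,307 BTU = 526.2 therm → 526.2 × $3.16 = $1,662.68; + 5 × $8.09 standing = $1,703.13
Heat pump: 38,672,986 BTU / 3412 = 11,330 kWh heat; / 3.1 = 3,656 kWh in → × $0.111 = $405.84; + 5 × $14.68 standing = $479.24
Difference = |$1,703.13 − $479.24| = $1,223.88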